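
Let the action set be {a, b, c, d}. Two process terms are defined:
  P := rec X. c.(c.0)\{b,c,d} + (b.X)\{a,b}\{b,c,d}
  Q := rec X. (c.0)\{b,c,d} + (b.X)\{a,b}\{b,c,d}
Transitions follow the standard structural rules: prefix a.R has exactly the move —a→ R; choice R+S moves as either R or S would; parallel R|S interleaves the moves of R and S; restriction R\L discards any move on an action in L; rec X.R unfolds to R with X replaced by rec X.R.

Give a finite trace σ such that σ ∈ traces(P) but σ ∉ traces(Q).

P's transition system — 2 states:
  p0 = rec X. c.(c.0)\{b,c,d} + (b.X)\{a,b}\{b,c,d} → —c→ p1
  p1 = (c.0)\{b,c,d} → stopped
Q's transition system — 1 states:
  q0 = rec X. (c.0)\{b,c,d} + (b.X)\{a,b}\{b,c,d} → stopped
Run σ = ⟨c⟩ on P: start {p0}
  after c @ step 1: {p1}
  — P admits the full trace.
Run σ = ⟨c⟩ on Q: start {q0}
  after c @ step 1: ∅ (Q stuck)

c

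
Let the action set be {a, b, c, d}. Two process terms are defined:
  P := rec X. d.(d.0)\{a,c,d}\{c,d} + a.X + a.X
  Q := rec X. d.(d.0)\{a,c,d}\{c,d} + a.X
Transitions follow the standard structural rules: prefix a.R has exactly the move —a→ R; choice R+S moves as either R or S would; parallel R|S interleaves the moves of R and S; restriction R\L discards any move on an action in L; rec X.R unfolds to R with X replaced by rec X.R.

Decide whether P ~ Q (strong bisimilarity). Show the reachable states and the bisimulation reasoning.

Reachable graph of P (2 states):
  p0 = rec X. d.(d.0)\{a,c,d}\{c,d} + a.X + a.X :: ··a··> p0, ··d··> p1
  p1 = (d.0)\{a,c,d}\{c,d} :: deadlocked
Reachable graph of Q (2 states):
  q0 = rec X. d.(d.0)\{a,c,d}\{c,d} + a.X :: ··a··> q0, ··d··> q1
  q1 = (d.0)\{a,c,d}\{c,d} :: deadlocked
Coarsest stable partition (strong bisimilarity classes):
  B0 = {p0, q0}
  B1 = {p1, q1}
p0 ∈ B0, q0 ∈ B0 → same block

YES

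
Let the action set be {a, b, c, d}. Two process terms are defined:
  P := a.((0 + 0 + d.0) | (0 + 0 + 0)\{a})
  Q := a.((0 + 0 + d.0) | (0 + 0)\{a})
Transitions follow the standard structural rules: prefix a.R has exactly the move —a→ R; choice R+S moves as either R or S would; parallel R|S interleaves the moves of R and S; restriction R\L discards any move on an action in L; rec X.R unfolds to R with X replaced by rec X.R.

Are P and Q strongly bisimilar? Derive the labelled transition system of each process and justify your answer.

LTS(P): 3 reachable states
  u0 = a.((0 + 0 + d.0) | (0 + 0 + 0)\{a}) has moves ··a··> u1
  u1 = (0 + 0 + d.0) | (0 + 0 + 0)\{a} has moves ··d··> u2
  u2 = 0 | (0 + 0 + 0)\{a} has moves deadlocked
LTS(Q): 3 reachable states
  v0 = a.((0 + 0 + d.0) | (0 + 0)\{a}) has moves ··a··> v1
  v1 = (0 + 0 + d.0) | (0 + 0)\{a} has moves ··d··> v2
  v2 = 0 | (0 + 0)\{a} has moves deadlocked
Partition-refinement fixed point:
  B0 = {u0, v0}
  B1 = {u1, v1}
  B2 = {u2, v2}
u0 ∈ B0, v0 ∈ B0 → same block

bisimilar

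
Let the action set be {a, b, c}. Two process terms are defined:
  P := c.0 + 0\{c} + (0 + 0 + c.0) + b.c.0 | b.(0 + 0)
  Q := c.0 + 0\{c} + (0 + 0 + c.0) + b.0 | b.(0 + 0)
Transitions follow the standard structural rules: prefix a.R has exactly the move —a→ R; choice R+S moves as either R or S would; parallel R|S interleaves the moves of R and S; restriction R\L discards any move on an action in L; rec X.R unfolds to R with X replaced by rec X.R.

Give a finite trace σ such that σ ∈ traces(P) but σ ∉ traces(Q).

P's transition system — 7 states:
  u0 = c.0 + 0\{c} + (0 + 0 + c.0) + b.c.0 | b.(0 + 0) has moves -b-> u1, -b-> u2, -c-> u3
  u1 = b.c.0 | (0 + 0) has moves -b-> u4
  u2 = c.0 | b.(0 + 0) has moves -b-> u4, -c-> u5
  u3 = 0 has moves ·
  u4 = c.0 | (0 + 0) has moves -c-> u6
  u5 = 0 | b.(0 + 0) has moves -b-> u6
  u6 = 0 | (0 + 0) has moves ·
Q's transition system — 5 states:
  v0 = c.0 + 0\{c} + (0 + 0 + c.0) + b.0 | b.(0 + 0) has moves -b-> v1, -b-> v2, -c-> v3
  v1 = 0 | b.(0 + 0) has moves -b-> v4
  v2 = b.0 | (0 + 0) has moves -b-> v4
  v3 = 0 has moves ·
  v4 = 0 | (0 + 0) has moves ·
Trace ⟨bc⟩ through P, begin at {u0}:
  after b @ step 1: {u1, u2}
  after c @ step 2: {u5}
  — P admits the full trace.
Trace ⟨bc⟩ through Q, begin at {v0}:
  after b @ step 1: {v1, v2}
  after c @ step 2: ∅ (Q stuck)

bc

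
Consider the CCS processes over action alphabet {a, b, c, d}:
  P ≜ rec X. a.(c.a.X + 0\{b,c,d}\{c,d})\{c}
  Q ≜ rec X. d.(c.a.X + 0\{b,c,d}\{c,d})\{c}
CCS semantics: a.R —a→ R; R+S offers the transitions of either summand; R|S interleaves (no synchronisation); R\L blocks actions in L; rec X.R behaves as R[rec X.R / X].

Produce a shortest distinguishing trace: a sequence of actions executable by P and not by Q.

Reachable graph of P (2 states):
  s0 = rec X. a.(c.a.X + 0\{b,c,d}\{c,d})\{c} has moves —a→ s1
  s1 = (c.a.(rec X. a.(c.a.X + 0\{b,c,d}\{c,d})\{c}) + 0\{b,c,d}\{c,d})\{c} has moves stopped
Reachable graph of Q (2 states):
  t0 = rec X. d.(c.a.X + 0\{b,c,d}\{c,d})\{c} has moves —d→ t1
  t1 = (c.a.(rec X. d.(c.a.X + 0\{b,c,d}\{c,d})\{c}) + 0\{b,c,d}\{c,d})\{c} has moves stopped
Executing a from P (initial set {s0}):
  step 1 (a): {s1}
  P completes σ.
Executing a from Q (initial set {t0}):
  step 1 (a): ∅  — Q cannot continue

a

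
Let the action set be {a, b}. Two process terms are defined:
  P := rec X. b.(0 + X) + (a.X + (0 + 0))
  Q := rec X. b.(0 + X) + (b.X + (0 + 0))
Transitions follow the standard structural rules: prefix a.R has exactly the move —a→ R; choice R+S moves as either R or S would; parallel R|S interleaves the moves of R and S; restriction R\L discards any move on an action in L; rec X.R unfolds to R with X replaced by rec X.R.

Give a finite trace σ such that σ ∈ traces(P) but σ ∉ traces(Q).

a

Reachable graph of P (2 states):
  p0 = rec X. b.(0 + X) + (a.X + (0 + 0)) has moves -a-> p0, -b-> p1
  p1 = 0 + (rec X. b.(0 + X) + (a.X + (0 + 0))) has moves -a-> p0, -b-> p1
Reachable graph of Q (2 states):
  q0 = rec X. b.(0 + X) + (b.X + (0 + 0)) has moves -b-> q0, -b-> q1
  q1 = 0 + (rec X. b.(0 + X) + (b.X + (0 + 0))) has moves -b-> q0, -b-> q1
Run σ = ⟨a⟩ on P: start {p0}
  step 1 (a): {p0}
  ✓ P
Run σ = ⟨a⟩ on Q: start {q0}
  step 1 (a): ∅ (Q stuck)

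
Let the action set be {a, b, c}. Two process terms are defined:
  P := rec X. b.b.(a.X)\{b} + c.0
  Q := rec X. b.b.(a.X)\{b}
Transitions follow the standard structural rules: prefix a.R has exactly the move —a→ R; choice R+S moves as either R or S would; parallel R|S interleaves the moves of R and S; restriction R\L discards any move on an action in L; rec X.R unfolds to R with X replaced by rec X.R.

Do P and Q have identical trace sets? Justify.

traces(P) ≠ traces(Q) — witness ⟨c⟩

P's transition system — 6 states:
  u0 = rec X. b.b.(a.X)\{b} + c.0 → -b-> u1, -c-> u2
  u1 = b.(a.(rec X. b.b.(a.X)\{b} + c.0))\{b} → -b-> u3
  u2 = 0 → ∅
  u3 = (a.(rec X. b.b.(a.X)\{b} + c.0))\{b} → -a-> u4
  u4 = (rec X. b.b.(a.X)\{b} + c.0)\{b} → -c-> u5
  u5 = 0\{b} → ∅
Q's transition system — 4 states:
  v0 = rec X. b.b.(a.X)\{b} → -b-> v1
  v1 = b.(a.(rec X. b.b.(a.X)\{b}))\{b} → -b-> v2
  v2 = (a.(rec X. b.b.(a.X)\{b}))\{b} → -a-> v3
  v3 = (rec X. b.b.(a.X)\{b})\{b} → ∅
Executing c from P (initial set {u0}):
  [1] c ⇒ {u2}
  ✓ P
Executing c from Q (initial set {v0}):
  [1] c ⇒ no successor for Q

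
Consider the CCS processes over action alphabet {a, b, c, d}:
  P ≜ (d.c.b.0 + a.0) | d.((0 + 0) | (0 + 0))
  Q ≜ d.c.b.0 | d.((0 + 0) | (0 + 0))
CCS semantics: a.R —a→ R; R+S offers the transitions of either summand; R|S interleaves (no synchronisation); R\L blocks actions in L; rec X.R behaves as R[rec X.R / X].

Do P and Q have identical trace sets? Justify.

trace-distinct — witness ⟨a⟩

LTS(P): 8 reachable states
  m0 = (d.c.b.0 + a.0) | d.((0 + 0) | (0 + 0)) | —a→ m1, —d→ m2, —d→ m3
  m1 = 0 | d.((0 + 0) | (0 + 0)) | —d→ m4
  m2 = (d.c.b.0 + a.0) | ((0 + 0) | (0 + 0)) | —a→ m4, —d→ m5
  m3 = c.b.0 | d.((0 + 0) | (0 + 0)) | —c→ m6, —d→ m5
  m4 = 0 | ((0 + 0) | (0 + 0)) | (no moves)
  m5 = c.b.0 | ((0 + 0) | (0 + 0)) | —c→ m7
  m6 = b.0 | d.((0 + 0) | (0 + 0)) | —b→ m1, —d→ m7
  m7 = b.0 | ((0 + 0) | (0 + 0)) | —b→ m4
LTS(Q): 8 reachable states
  n0 = d.c.b.0 | d.((0 + 0) | (0 + 0)) | —d→ n1, —d→ n2
  n1 = c.b.0 | d.((0 + 0) | (0 + 0)) | —c→ n3, —d→ n4
  n2 = d.c.b.0 | ((0 + 0) | (0 + 0)) | —d→ n4
  n3 = b.0 | d.((0 + 0) | (0 + 0)) | —b→ n5, —d→ n6
  n4 = c.b.0 | ((0 + 0) | (0 + 0)) | —c→ n6
  n5 = 0 | d.((0 + 0) | (0 + 0)) | —d→ n7
  n6 = b.0 | ((0 + 0) | (0 + 0)) | —b→ n7
  n7 = 0 | ((0 + 0) | (0 + 0)) | (no moves)
Trace ⟨a⟩ through P, begin at {m0}:
  after a @ step 1: {m1}
  P completes σ.
Trace ⟨a⟩ through Q, begin at {n0}:
  after a @ step 1: no successor for Q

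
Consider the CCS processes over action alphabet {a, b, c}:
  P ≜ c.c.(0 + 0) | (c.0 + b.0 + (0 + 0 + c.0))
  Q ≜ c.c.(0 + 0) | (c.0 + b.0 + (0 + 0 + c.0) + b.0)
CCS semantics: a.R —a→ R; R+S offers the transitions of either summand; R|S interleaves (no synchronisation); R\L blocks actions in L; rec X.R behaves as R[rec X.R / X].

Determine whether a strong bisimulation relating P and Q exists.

P's transition system — 6 states:
  s0 = c.c.(0 + 0) | (c.0 + b.0 + (0 + 0 + c.0)) :: --b--▸ s1, --c--▸ s1, --c--▸ s2
  s1 = c.c.(0 + 0) | 0 :: --c--▸ s3
  s2 = c.(0 + 0) | (c.0 + b.0 + (0 + 0 + c.0)) :: --b--▸ s3, --c--▸ s3, --c--▸ s4
  s3 = c.(0 + 0) | 0 :: --c--▸ s5
  s4 = (0 + 0) | (c.0 + b.0 + (0 + 0 + c.0)) :: --b--▸ s5, --c--▸ s5
  s5 = (0 + 0) | 0 :: ·
Q's transition system — 6 states:
  t0 = c.c.(0 + 0) | (c.0 + b.0 + (0 + 0 + c.0) + b.0) :: --b--▸ t1, --c--▸ t1, --c--▸ t2
  t1 = c.c.(0 + 0) | 0 :: --c--▸ t3
  t2 = c.(0 + 0) | (c.0 + b.0 + (0 + 0 + c.0) + b.0) :: --b--▸ t3, --c--▸ t3, --c--▸ t4
  t3 = c.(0 + 0) | 0 :: --c--▸ t5
  t4 = (0 + 0) | (c.0 + b.0 + (0 + 0 + c.0) + b.0) :: --b--▸ t5, --c--▸ t5
  t5 = (0 + 0) | 0 :: ·
Partition-refinement fixed point:
  B0 = {s0, t0}
  B1 = {s1, t1}
  B2 = {s3, t3}
  B3 = {s5, t5}
  B4 = {s2, t2}
  B5 = {s4, t4}
s0 ∈ B0, t0 ∈ B0 → same block

YES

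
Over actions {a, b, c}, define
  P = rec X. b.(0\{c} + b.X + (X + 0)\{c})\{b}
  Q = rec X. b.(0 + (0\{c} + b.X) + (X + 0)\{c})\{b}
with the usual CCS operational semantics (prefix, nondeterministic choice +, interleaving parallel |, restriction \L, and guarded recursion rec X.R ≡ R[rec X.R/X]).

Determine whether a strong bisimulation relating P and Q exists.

LTS(P): 2 reachable states
  s0 = rec X. b.(0\{c} + b.X + (X + 0)\{c})\{b} | =b=> s1
  s1 = (0\{c} + b.(rec X. b.(0\{c} + b.X + (X + 0)\{c})\{b}) + ((rec X. b.(0\{c} + b.X + (X + 0)\{c})\{b}) + 0)\{c})\{b} | (no moves)
LTS(Q): 2 reachable states
  t0 = rec X. b.(0 + (0\{c} + b.X) + (X + 0)\{c})\{b} | =b=> t1
  t1 = (0 + (0\{c} + b.(rec X. b.(0 + (0\{c} + b.X) + (X + 0)\{c})\{b})) + ((rec X. b.(0 + (0\{c} + b.X) + (X + 0)\{c})\{b}) + 0)\{c})\{b} | (no moves)
Bisimilarity quotient blocks:
  B0 = {s0, t0}
  B1 = {s1, t1}
s0 ∈ B0, t0 ∈ B0 → same block

bisimilar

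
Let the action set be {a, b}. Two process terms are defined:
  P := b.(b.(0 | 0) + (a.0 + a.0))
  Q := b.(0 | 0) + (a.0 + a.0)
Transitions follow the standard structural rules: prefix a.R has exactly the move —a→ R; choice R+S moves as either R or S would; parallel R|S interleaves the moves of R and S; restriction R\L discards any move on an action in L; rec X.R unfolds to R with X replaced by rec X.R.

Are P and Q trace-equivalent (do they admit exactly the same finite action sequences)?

NO — witness ⟨ba⟩

Reachable graph of P (4 states):
  s0 = b.(b.(0 | 0) + (a.0 + a.0)) :: --b--▸ s1
  s1 = b.(0 | 0) + (a.0 + a.0) :: --a--▸ s2, --b--▸ s3
  s2 = 0 :: ∅
  s3 = 0 | 0 :: ∅
Reachable graph of Q (3 states):
  t0 = b.(0 | 0) + (a.0 + a.0) :: --a--▸ t1, --b--▸ t2
  t1 = 0 :: ∅
  t2 = 0 | 0 :: ∅
Executing ba from P (initial set {s0}):
  [1] b ⇒ {s1}
  [2] a ⇒ {s2}
  ✓ P
Executing ba from Q (initial set {t0}):
  [1] b ⇒ {t2}
  [2] a ⇒ ∅ (Q stuck)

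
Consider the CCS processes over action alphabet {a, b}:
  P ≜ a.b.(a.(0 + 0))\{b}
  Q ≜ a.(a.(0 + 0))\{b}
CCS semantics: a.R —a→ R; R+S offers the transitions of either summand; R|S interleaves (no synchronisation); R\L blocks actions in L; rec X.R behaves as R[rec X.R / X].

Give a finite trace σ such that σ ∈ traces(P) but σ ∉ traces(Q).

ab

P's transition system — 4 states:
  s0 = a.b.(a.(0 + 0))\{b} ⊢ ··a··> s1
  s1 = b.(a.(0 + 0))\{b} ⊢ ··b··> s2
  s2 = (a.(0 + 0))\{b} ⊢ ··a··> s3
  s3 = (0 + 0)\{b} ⊢ ∅
Q's transition system — 3 states:
  t0 = a.(a.(0 + 0))\{b} ⊢ ··a··> t1
  t1 = (a.(0 + 0))\{b} ⊢ ··a··> t2
  t2 = (0 + 0)\{b} ⊢ ∅
Trace ⟨ab⟩ through P, begin at {s0}:
  [1] a ⇒ {s1}
  [2] b ⇒ {s2}
  — P admits the full trace.
Trace ⟨ab⟩ through Q, begin at {t0}:
  [1] a ⇒ {t1}
  [2] b ⇒ ∅  — Q cannot continue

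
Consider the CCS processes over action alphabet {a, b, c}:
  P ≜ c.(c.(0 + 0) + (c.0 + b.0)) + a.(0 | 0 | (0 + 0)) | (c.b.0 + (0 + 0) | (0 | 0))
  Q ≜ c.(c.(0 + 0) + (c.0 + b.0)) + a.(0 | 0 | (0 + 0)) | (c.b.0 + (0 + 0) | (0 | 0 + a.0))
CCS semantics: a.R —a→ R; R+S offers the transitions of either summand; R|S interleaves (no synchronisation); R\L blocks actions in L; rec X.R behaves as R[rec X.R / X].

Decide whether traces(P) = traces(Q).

trace-distinct — witness ⟨aa⟩

P's transition system — 9 states:
  m0 = c.(c.(0 + 0) + (c.0 + b.0)) + a.(0 | 0 | (0 + 0)) | (c.b.0 + (0 + 0) | (0 | 0)) :: -a-> m1, -c-> m2, -c-> m3
  m1 = 0 | 0 | (0 + 0) | (c.b.0 + (0 + 0) | (0 | 0)) :: -c-> m4
  m2 = a.(0 | 0 | (0 + 0)) | b.0 :: -a-> m4, -b-> m5
  m3 = c.(0 + 0) + (c.0 + b.0) :: -b-> m6, -c-> m6, -c-> m7
  m4 = 0 | 0 | (0 + 0) | b.0 :: -b-> m8
  m5 = a.(0 | 0 | (0 + 0)) | 0 :: -a-> m8
  m6 = 0 :: ∅
  m7 = 0 + 0 :: ∅
  m8 = 0 | 0 | (0 + 0) | 0 :: ∅
Q's transition system — 11 states:
  n0 = c.(c.(0 + 0) + (c.0 + b.0)) + a.(0 | 0 | (0 + 0)) | (c.b.0 + (0 + 0) | (0 | 0 + a.0)) :: -a-> n1, -a-> n2, -c-> n3, -c-> n4
  n1 = 0 | 0 | (0 + 0) | (c.b.0 + (0 + 0) | (0 | 0 + a.0)) :: -a-> n5, -c-> n6
  n2 = a.(0 | 0 | (0 + 0)) | ((0 + 0) | 0) :: -a-> n5
  n3 = a.(0 | 0 | (0 + 0)) | b.0 :: -a-> n6, -b-> n7
  n4 = c.(0 + 0) + (c.0 + b.0) :: -b-> n8, -c-> n8, -c-> n9
  n5 = 0 | 0 | (0 + 0) | ((0 + 0) | 0) :: ∅
  n6 = 0 | 0 | (0 + 0) | b.0 :: -b-> n10
  n7 = a.(0 | 0 | (0 + 0)) | 0 :: -a-> n10
  n8 = 0 :: ∅
  n9 = 0 + 0 :: ∅
  n10 = 0 | 0 | (0 + 0) | 0 :: ∅
Run σ = ⟨aa⟩ on Q: start {n0}
  after a @ step 1: {n1, n2}
  after a @ step 2: {n5}
  ✓ Q
Run σ = ⟨aa⟩ on P: start {m0}
  after a @ step 1: {m1}
  after a @ step 2: ∅  — P cannot continue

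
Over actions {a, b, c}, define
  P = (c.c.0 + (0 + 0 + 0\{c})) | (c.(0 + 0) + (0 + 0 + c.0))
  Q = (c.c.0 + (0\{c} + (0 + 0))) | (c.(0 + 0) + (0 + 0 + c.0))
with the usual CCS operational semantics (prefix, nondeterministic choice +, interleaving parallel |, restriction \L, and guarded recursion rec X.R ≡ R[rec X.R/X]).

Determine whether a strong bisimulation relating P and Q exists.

P ~ Q

Reachable graph of P (9 states):
  p0 = (c.c.0 + (0 + 0 + 0\{c})) | (c.(0 + 0) + (0 + 0 + c.0)) → --c--▸ p1, --c--▸ p2, --c--▸ p3
  p1 = (c.c.0 + (0 + 0 + 0\{c})) | (0 + 0) → --c--▸ p4
  p2 = (c.c.0 + (0 + 0 + 0\{c})) | 0 → --c--▸ p5
  p3 = c.0 | (c.(0 + 0) + (0 + 0 + c.0)) → --c--▸ p4, --c--▸ p5, --c--▸ p6
  p4 = c.0 | (0 + 0) → --c--▸ p7
  p5 = c.0 | 0 → --c--▸ p8
  p6 = 0 | (c.(0 + 0) + (0 + 0 + c.0)) → --c--▸ p7, --c--▸ p8
  p7 = 0 | (0 + 0) → ∅
  p8 = 0 | 0 → ∅
Reachable graph of Q (9 states):
  q0 = (c.c.0 + (0\{c} + (0 + 0))) | (c.(0 + 0) + (0 + 0 + c.0)) → --c--▸ q1, --c--▸ q2, --c--▸ q3
  q1 = (c.c.0 + (0\{c} + (0 + 0))) | (0 + 0) → --c--▸ q4
  q2 = (c.c.0 + (0\{c} + (0 + 0))) | 0 → --c--▸ q5
  q3 = c.0 | (c.(0 + 0) + (0 + 0 + c.0)) → --c--▸ q4, --c--▸ q5, --c--▸ q6
  q4 = c.0 | (0 + 0) → --c--▸ q7
  q5 = c.0 | 0 → --c--▸ q8
  q6 = 0 | (c.(0 + 0) + (0 + 0 + c.0)) → --c--▸ q7, --c--▸ q8
  q7 = 0 | (0 + 0) → ∅
  q8 = 0 | 0 → ∅
Coarsest stable partition (strong bisimilarity classes):
  B0 = {p0, q0}
  B1 = {p1, p2, p3, q1, q2, q3}
  B2 = {p4, p5, p6, q4, q5, q6}
  B3 = {p7, p8, q7, q8}
p0 ∈ B0, q0 ∈ B0 → same block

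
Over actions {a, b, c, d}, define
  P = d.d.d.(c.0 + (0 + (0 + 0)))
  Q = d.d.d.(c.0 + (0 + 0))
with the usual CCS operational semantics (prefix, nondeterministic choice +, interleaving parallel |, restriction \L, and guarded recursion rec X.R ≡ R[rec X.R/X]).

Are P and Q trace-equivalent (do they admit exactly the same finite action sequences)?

P's transition system — 5 states:
  s0 = d.d.d.(c.0 + (0 + (0 + 0))) | ··d··> s1
  s1 = d.d.(c.0 + (0 + (0 + 0))) | ··d··> s2
  s2 = d.(c.0 + (0 + (0 + 0))) | ··d··> s3
  s3 = c.0 + (0 + (0 + 0)) | ··c··> s4
  s4 = 0 | (no moves)
Q's transition system — 5 states:
  t0 = d.d.d.(c.0 + (0 + 0)) | ··d··> t1
  t1 = d.d.(c.0 + (0 + 0)) | ··d··> t2
  t2 = d.(c.0 + (0 + 0)) | ··d··> t3
  t3 = c.0 + (0 + 0) | ··c··> t4
  t4 = 0 | (no moves)
Coarsest stable partition (strong bisimilarity classes):
  B0 = {s0, t0}
  B1 = {s1, t1}
  B2 = {s2, t2}
  B3 = {s3, t3}
  B4 = {s4, t4}
s0 ∈ B0, t0 ∈ B0 → same block
Bisimilar ⇒ trace-equivalent.

trace-equivalent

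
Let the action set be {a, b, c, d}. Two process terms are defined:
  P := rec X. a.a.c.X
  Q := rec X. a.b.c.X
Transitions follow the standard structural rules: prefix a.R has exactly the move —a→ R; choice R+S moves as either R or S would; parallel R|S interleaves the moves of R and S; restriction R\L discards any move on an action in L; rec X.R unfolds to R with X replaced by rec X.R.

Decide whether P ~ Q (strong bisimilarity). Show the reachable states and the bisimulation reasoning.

Reachable graph of P (3 states):
  s0 = rec X. a.a.c.X has moves —a→ s1
  s1 = a.c.(rec X. a.a.c.X) has moves —a→ s2
  s2 = c.(rec X. a.a.c.X) has moves —c→ s0
Reachable graph of Q (3 states):
  t0 = rec X. a.b.c.X has moves —a→ t1
  t1 = b.c.(rec X. a.b.c.X) has moves —b→ t2
  t2 = c.(rec X. a.b.c.X) has moves —c→ t0
Bisimilarity quotient blocks:
  B0 = {s0}
  B1 = {s1}
  B2 = {s2}
  B3 = {t0}
  B4 = {t1}
  B5 = {t2}
s0 ∈ B0, t0 ∈ B3 → different blocks

not bisimilar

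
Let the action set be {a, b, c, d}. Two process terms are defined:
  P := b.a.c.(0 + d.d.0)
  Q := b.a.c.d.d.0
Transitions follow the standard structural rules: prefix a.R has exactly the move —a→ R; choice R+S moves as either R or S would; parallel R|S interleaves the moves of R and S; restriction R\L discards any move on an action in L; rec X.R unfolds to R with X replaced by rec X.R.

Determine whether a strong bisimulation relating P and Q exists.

bisimilar

Reachable graph of P (6 states):
  p0 = b.a.c.(0 + d.d.0) → =b=> p1
  p1 = a.c.(0 + d.d.0) → =a=> p2
  p2 = c.(0 + d.d.0) → =c=> p3
  p3 = 0 + d.d.0 → =d=> p4
  p4 = d.0 → =d=> p5
  p5 = 0 → ∅
Reachable graph of Q (6 states):
  q0 = b.a.c.d.d.0 → =b=> q1
  q1 = a.c.d.d.0 → =a=> q2
  q2 = c.d.d.0 → =c=> q3
  q3 = d.d.0 → =d=> q4
  q4 = d.0 → =d=> q5
  q5 = 0 → ∅
Partition-refinement fixed point:
  B0 = {p0, q0}
  B1 = {p1, q1}
  B2 = {p2, q2}
  B3 = {p3, q3}
  B4 = {p4, q4}
  B5 = {p5, q5}
p0 ∈ B0, q0 ∈ B0 → same block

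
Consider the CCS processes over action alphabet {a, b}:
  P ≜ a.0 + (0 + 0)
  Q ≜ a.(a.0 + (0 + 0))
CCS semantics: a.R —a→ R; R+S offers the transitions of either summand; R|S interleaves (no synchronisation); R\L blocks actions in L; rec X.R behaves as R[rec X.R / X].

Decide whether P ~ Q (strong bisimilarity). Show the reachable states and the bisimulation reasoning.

LTS(P): 2 reachable states
  m0 = a.0 + (0 + 0) :: -a-> m1
  m1 = 0 :: (no moves)
LTS(Q): 3 reachable states
  n0 = a.(a.0 + (0 + 0)) :: -a-> n1
  n1 = a.0 + (0 + 0) :: -a-> n2
  n2 = 0 :: (no moves)
Coarsest stable partition (strong bisimilarity classes):
  B0 = {m0, n1}
  B1 = {m1, n2}
  B2 = {n0}
m0 ∈ B0, n0 ∈ B2 → different blocks

P ≁ Q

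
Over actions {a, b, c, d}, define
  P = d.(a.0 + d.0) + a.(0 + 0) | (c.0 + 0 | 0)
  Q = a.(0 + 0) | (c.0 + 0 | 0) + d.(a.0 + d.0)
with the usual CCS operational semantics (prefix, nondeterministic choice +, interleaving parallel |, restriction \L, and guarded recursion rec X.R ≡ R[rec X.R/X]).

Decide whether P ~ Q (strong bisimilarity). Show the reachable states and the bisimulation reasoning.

P's transition system — 6 states:
  u0 = d.(a.0 + d.0) + a.(0 + 0) | (c.0 + 0 | 0) :: =a=> u1, =c=> u2, =d=> u3
  u1 = (0 + 0) | (c.0 + 0 | 0) :: =c=> u4
  u2 = a.(0 + 0) | 0 :: =a=> u4
  u3 = a.0 + d.0 :: =a=> u5, =d=> u5
  u4 = (0 + 0) | 0 :: ∅
  u5 = 0 :: ∅
Q's transition system — 6 states:
  v0 = a.(0 + 0) | (c.0 + 0 | 0) + d.(a.0 + d.0) :: =a=> v1, =c=> v2, =d=> v3
  v1 = (0 + 0) | (c.0 + 0 | 0) :: =c=> v4
  v2 = a.(0 + 0) | 0 :: =a=> v4
  v3 = a.0 + d.0 :: =a=> v5, =d=> v5
  v4 = (0 + 0) | 0 :: ∅
  v5 = 0 :: ∅
Bisimilarity quotient blocks:
  B0 = {u0, v0}
  B1 = {u2, v2}
  B2 = {u4, u5, v4, v5}
  B3 = {u3, v3}
  B4 = {u1, v1}
u0 ∈ B0, v0 ∈ B0 → same block

YES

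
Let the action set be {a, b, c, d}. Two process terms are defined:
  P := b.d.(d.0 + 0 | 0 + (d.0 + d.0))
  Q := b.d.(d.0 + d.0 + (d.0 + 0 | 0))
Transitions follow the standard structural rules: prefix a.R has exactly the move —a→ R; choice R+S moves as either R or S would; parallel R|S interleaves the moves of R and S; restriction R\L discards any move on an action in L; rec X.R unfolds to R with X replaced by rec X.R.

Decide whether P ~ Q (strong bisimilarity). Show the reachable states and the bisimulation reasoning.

P ~ Q

P's transition system — 4 states:
  s0 = b.d.(d.0 + 0 | 0 + (d.0 + d.0)) has moves —b→ s1
  s1 = d.(d.0 + 0 | 0 + (d.0 + d.0)) has moves —d→ s2
  s2 = d.0 + 0 | 0 + (d.0 + d.0) has moves —d→ s3
  s3 = 0 has moves deadlocked
Q's transition system — 4 states:
  t0 = b.d.(d.0 + d.0 + (d.0 + 0 | 0)) has moves —b→ t1
  t1 = d.(d.0 + d.0 + (d.0 + 0 | 0)) has moves —d→ t2
  t2 = d.0 + d.0 + (d.0 + 0 | 0) has moves —d→ t3
  t3 = 0 has moves deadlocked
Coarsest stable partition (strong bisimilarity classes):
  B0 = {s0, t0}
  B1 = {s1, t1}
  B2 = {s2, t2}
  B3 = {s3, t3}
s0 ∈ B0, t0 ∈ B0 → same block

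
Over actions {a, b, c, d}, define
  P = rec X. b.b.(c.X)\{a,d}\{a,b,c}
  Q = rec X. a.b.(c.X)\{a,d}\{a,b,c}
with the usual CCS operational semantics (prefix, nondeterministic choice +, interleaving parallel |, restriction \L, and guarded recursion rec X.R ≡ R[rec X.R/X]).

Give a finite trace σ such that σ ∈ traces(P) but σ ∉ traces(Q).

Reachable graph of P (3 states):
  s0 = rec X. b.b.(c.X)\{a,d}\{a,b,c} ⊢ ··b··> s1
  s1 = b.(c.(rec X. b.b.(c.X)\{a,d}\{a,b,c}))\{a,d}\{a,b,c} ⊢ ··b··> s2
  s2 = (c.(rec X. b.b.(c.X)\{a,d}\{a,b,c}))\{a,d}\{a,b,c} ⊢ (no moves)
Reachable graph of Q (3 states):
  t0 = rec X. a.b.(c.X)\{a,d}\{a,b,c} ⊢ ··a··> t1
  t1 = b.(c.(rec X. a.b.(c.X)\{a,d}\{a,b,c}))\{a,d}\{a,b,c} ⊢ ··b··> t2
  t2 = (c.(rec X. a.b.(c.X)\{a,d}\{a,b,c}))\{a,d}\{a,b,c} ⊢ (no moves)
Executing b from P (initial set {s0}):
  after b @ step 1: {s1}
  ✓ P
Executing b from Q (initial set {t0}):
  after b @ step 1: no successor for Q

b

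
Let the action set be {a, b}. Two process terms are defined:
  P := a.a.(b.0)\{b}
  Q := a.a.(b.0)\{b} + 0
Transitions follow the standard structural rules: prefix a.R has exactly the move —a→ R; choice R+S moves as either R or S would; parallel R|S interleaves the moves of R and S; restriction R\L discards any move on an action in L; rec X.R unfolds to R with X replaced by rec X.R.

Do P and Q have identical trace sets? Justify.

LTS(P): 3 reachable states
  m0 = a.a.(b.0)\{b} ⊢ -a-> m1
  m1 = a.(b.0)\{b} ⊢ -a-> m2
  m2 = (b.0)\{b} ⊢ (no moves)
LTS(Q): 3 reachable states
  n0 = a.a.(b.0)\{b} + 0 ⊢ -a-> n1
  n1 = a.(b.0)\{b} ⊢ -a-> n2
  n2 = (b.0)\{b} ⊢ (no moves)
Partition-refinement fixed point:
  B0 = {m0, n0}
  B1 = {m1, n1}
  B2 = {m2, n2}
m0 ∈ B0, n0 ∈ B0 → same block
Bisimilar ⇒ trace-equivalent.

YES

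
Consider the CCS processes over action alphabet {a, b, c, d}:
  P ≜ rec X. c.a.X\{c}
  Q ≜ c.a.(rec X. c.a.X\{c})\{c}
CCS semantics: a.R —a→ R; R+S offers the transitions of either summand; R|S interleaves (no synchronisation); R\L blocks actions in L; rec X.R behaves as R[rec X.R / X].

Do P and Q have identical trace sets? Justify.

trace-equivalent

P's transition system — 3 states:
  u0 = rec X. c.a.X\{c} → —c→ u1
  u1 = a.(rec X. c.a.X\{c})\{c} → —a→ u2
  u2 = (rec X. c.a.X\{c})\{c} → ∅
Q's transition system — 3 states:
  v0 = c.a.(rec X. c.a.X\{c})\{c} → —c→ v1
  v1 = a.(rec X. c.a.X\{c})\{c} → —a→ v2
  v2 = (rec X. c.a.X\{c})\{c} → ∅
Partition-refinement fixed point:
  B0 = {u0, v0}
  B1 = {u1, v1}
  B2 = {u2, v2}
u0 ∈ B0, v0 ∈ B0 → same block
Bisimilar ⇒ trace-equivalent.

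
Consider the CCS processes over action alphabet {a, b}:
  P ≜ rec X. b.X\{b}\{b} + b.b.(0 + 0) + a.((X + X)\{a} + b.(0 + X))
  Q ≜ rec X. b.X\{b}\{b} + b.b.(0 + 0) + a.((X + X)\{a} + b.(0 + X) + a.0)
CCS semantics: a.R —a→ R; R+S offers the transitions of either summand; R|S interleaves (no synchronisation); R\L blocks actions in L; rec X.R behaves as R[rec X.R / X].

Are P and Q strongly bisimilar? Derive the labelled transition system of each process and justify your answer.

Reachable graph of P (10 states):
  m0 = rec X. b.X\{b}\{b} + b.b.(0 + 0) + a.((X + X)\{a} + b.(0 + X)) ⊢ ··a··> m1, ··b··> m2, ··b··> m3
  m1 = ((rec X. b.X\{b}\{b} + b.b.(0 + 0) + a.((X + X)\{a} + b.(0 + X))) + (rec X. b.X\{b}\{b} + b.b.(0 + 0) + a.((X + X)\{a} + b.(0 + X))))\{a} + b.(0 + (rec X. b.X\{b}\{b} + b.b.(0 + 0) + a.((X + X)\{a} + b.(0 + X)))) ⊢ ··b··> m4, ··b··> m5, ··b··> m6
  m2 = (rec X. b.X\{b}\{b} + b.b.(0 + 0) + a.((X + X)\{a} + b.(0 + X)))\{b}\{b} ⊢ ··a··> m7
  m3 = b.(0 + 0) ⊢ ··b··> m8
  m4 = (b.(0 + 0))\{a} ⊢ ··b··> m9
  m5 = (rec X. b.X\{b}\{b} + b.b.(0 + 0) + a.((X + X)\{a} + b.(0 + X)))\{b}\{b}\{a} ⊢ stopped
  m6 = 0 + (rec X. b.X\{b}\{b} + b.b.(0 + 0) + a.((X + X)\{a} + b.(0 + X))) ⊢ ··a··> m1, ··b··> m2, ··b··> m3
  m7 = (((rec X. b.X\{b}\{b} + b.b.(0 + 0) + a.((X + X)\{a} + b.(0 + X))) + (rec X. b.X\{b}\{b} + b.b.(0 + 0) + a.((X + X)\{a} + b.(0 + X))))\{a} + b.(0 + (rec X. b.X\{b}\{b} + b.b.(0 + 0) + a.((X + X)\{a} + b.(0 + X)))))\{b}\{b} ⊢ stopped
  m8 = 0 + 0 ⊢ stopped
  m9 = (0 + 0)\{a} ⊢ stopped
Reachable graph of Q (12 states):
  n0 = rec X. b.X\{b}\{b} + b.b.(0 + 0) + a.((X + X)\{a} + b.(0 + X) + a.0) ⊢ ··a··> n1, ··b··> n2, ··b··> n3
  n1 = ((rec X. b.X\{b}\{b} + b.b.(0 + 0) + a.((X + X)\{a} + b.(0 + X) + a.0)) + (rec X. b.X\{b}\{b} + b.b.(0 + 0) + a.((X + X)\{a} + b.(0 + X) + a.0)))\{a} + b.(0 + (rec X. b.X\{b}\{b} + b.b.(0 + 0) + a.((X + X)\{a} + b.(0 + X) + a.0))) + a.0 ⊢ ··a··> n4, ··b··> n5, ··b··> n6, ··b··> n7
  n2 = (rec X. b.X\{b}\{b} + b.b.(0 + 0) + a.((X + X)\{a} + b.(0 + X) + a.0))\{b}\{b} ⊢ ··a··> n8
  n3 = b.(0 + 0) ⊢ ··b··> n9
  n4 = 0 ⊢ stopped
  n5 = (b.(0 + 0))\{a} ⊢ ··b··> n10
  n6 = (rec X. b.X\{b}\{b} + b.b.(0 + 0) + a.((X + X)\{a} + b.(0 + X) + a.0))\{b}\{b}\{a} ⊢ stopped
  n7 = 0 + (rec X. b.X\{b}\{b} + b.b.(0 + 0) + a.((X + X)\{a} + b.(0 + X) + a.0)) ⊢ ··a··> n1, ··b··> n2, ··b··> n3
  n8 = (((rec X. b.X\{b}\{b} + b.b.(0 + 0) + a.((X + X)\{a} + b.(0 + X) + a.0)) + (rec X. b.X\{b}\{b} + b.b.(0 + 0) + a.((X + X)\{a} + b.(0 + X) + a.0)))\{a} + b.(0 + (rec X. b.X\{b}\{b} + b.b.(0 + 0) + a.((X + X)\{a} + b.(0 + X) + a.0))) + a.0)\{b}\{b} ⊢ ··a··> n11
  n9 = 0 + 0 ⊢ stopped
  n10 = (0 + 0)\{a} ⊢ stopped
  n11 = 0\{b}\{b} ⊢ stopped
Partition-refinement fixed point:
  B0 = {m0, m6}
  B1 = {m3, m4, n3, n5}
  B2 = {m5, m7, m8, m9, n10, n11, n4, n6, n9}
  B3 = {m1}
  B4 = {m2, n8}
  B5 = {n0, n7}
  B6 = {n2}
  B7 = {n1}
m0 ∈ B0, n0 ∈ B5 → different blocks

NO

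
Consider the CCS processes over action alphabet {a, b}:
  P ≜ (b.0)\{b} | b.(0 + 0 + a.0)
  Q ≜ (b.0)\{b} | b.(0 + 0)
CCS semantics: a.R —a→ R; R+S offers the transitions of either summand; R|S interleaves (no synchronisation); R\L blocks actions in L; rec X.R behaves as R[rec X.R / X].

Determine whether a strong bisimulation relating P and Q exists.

NO

P's transition system — 3 states:
  s0 = (b.0)\{b} | b.(0 + 0 + a.0) :: -b-> s1
  s1 = (b.0)\{b} | (0 + 0 + a.0) :: -a-> s2
  s2 = (b.0)\{b} | 0 :: stopped
Q's transition system — 2 states:
  t0 = (b.0)\{b} | b.(0 + 0) :: -b-> t1
  t1 = (b.0)\{b} | (0 + 0) :: stopped
Bisimilarity quotient blocks:
  B0 = {s0}
  B1 = {s1}
  B2 = {s2, t1}
  B3 = {t0}
s0 ∈ B0, t0 ∈ B3 → different blocks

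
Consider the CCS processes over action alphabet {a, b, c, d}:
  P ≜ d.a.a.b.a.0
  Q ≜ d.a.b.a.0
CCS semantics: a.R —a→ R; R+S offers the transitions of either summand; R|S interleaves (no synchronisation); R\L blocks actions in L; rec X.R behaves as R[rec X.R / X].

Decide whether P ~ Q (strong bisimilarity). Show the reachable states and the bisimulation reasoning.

P ≁ Q

Reachable graph of P (6 states):
  p0 = d.a.a.b.a.0 has moves ··d··> p1
  p1 = a.a.b.a.0 has moves ··a··> p2
  p2 = a.b.a.0 has moves ··a··> p3
  p3 = b.a.0 has moves ··b··> p4
  p4 = a.0 has moves ··a··> p5
  p5 = 0 has moves stopped
Reachable graph of Q (5 states):
  q0 = d.a.b.a.0 has moves ··d··> q1
  q1 = a.b.a.0 has moves ··a··> q2
  q2 = b.a.0 has moves ··b··> q3
  q3 = a.0 has moves ··a··> q4
  q4 = 0 has moves stopped
Partition-refinement fixed point:
  B0 = {p0}
  B1 = {p1}
  B2 = {p2, q1}
  B3 = {p3, q2}
  B4 = {p4, q3}
  B5 = {p5, q4}
  B6 = {q0}
p0 ∈ B0, q0 ∈ B6 → different blocks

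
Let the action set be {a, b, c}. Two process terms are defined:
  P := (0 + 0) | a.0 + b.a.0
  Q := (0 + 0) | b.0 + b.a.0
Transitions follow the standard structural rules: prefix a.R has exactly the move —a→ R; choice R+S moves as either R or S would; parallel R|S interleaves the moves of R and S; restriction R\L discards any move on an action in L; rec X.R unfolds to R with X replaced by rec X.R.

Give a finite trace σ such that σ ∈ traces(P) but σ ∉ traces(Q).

a

LTS(P): 4 reachable states
  u0 = (0 + 0) | a.0 + b.a.0 → —a→ u1, —b→ u2
  u1 = (0 + 0) | 0 → (no moves)
  u2 = a.0 → —a→ u3
  u3 = 0 → (no moves)
LTS(Q): 4 reachable states
  v0 = (0 + 0) | b.0 + b.a.0 → —b→ v1, —b→ v2
  v1 = (0 + 0) | 0 → (no moves)
  v2 = a.0 → —a→ v3
  v3 = 0 → (no moves)
Executing a from P (initial set {u0}):
  [1] a ⇒ {u1}
  P completes σ.
Executing a from Q (initial set {v0}):
  [1] a ⇒ ∅ (Q stuck)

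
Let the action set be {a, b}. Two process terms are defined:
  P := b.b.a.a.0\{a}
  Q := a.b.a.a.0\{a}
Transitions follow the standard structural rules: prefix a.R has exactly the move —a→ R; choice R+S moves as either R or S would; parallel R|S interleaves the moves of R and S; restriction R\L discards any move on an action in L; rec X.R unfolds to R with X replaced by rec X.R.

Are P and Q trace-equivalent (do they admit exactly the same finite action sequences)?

LTS(P): 5 reachable states
  s0 = b.b.a.a.0\{a} has moves =b=> s1
  s1 = b.a.a.0\{a} has moves =b=> s2
  s2 = a.a.0\{a} has moves =a=> s3
  s3 = a.0\{a} has moves =a=> s4
  s4 = 0\{a} has moves ·
LTS(Q): 5 reachable states
  t0 = a.b.a.a.0\{a} has moves =a=> t1
  t1 = b.a.a.0\{a} has moves =b=> t2
  t2 = a.a.0\{a} has moves =a=> t3
  t3 = a.0\{a} has moves =a=> t4
  t4 = 0\{a} has moves ·
Run σ = ⟨b⟩ on P: start {s0}
  step 1 (b): {s1}
  ✓ P
Run σ = ⟨b⟩ on Q: start {t0}
  step 1 (b): no successor for Q

trace-distinct — witness ⟨b⟩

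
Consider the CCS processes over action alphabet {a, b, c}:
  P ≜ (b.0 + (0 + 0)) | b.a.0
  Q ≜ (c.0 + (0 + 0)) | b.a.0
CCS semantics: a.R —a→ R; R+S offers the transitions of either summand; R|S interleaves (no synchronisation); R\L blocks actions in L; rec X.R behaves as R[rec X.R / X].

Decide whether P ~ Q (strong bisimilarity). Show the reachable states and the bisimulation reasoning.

Reachable graph of P (6 states):
  u0 = (b.0 + (0 + 0)) | b.a.0 ⊢ =b=> u1, =b=> u2
  u1 = (b.0 + (0 + 0)) | a.0 ⊢ =a=> u3, =b=> u4
  u2 = 0 | b.a.0 ⊢ =b=> u4
  u3 = (b.0 + (0 + 0)) | 0 ⊢ =b=> u5
  u4 = 0 | a.0 ⊢ =a=> u5
  u5 = 0 | 0 ⊢ stopped
Reachable graph of Q (6 states):
  v0 = (c.0 + (0 + 0)) | b.a.0 ⊢ =b=> v1, =c=> v2
  v1 = (c.0 + (0 + 0)) | a.0 ⊢ =a=> v3, =c=> v4
  v2 = 0 | b.a.0 ⊢ =b=> v4
  v3 = (c.0 + (0 + 0)) | 0 ⊢ =c=> v5
  v4 = 0 | a.0 ⊢ =a=> v5
  v5 = 0 | 0 ⊢ stopped
Bisimilarity quotient blocks:
  B0 = {u0}
  B1 = {u2, v2}
  B2 = {u4, v4}
  B3 = {u5, v5}
  B4 = {u1}
  B5 = {u3}
  B6 = {v0}
  B7 = {v1}
  B8 = {v3}
u0 ∈ B0, v0 ∈ B6 → different blocks

not bisimilar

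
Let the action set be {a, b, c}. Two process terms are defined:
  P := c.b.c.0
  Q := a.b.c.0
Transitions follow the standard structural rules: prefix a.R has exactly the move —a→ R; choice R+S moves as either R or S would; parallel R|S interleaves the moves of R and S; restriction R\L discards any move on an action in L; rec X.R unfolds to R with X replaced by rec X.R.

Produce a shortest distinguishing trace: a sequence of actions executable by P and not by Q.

c

LTS(P): 4 reachable states
  s0 = c.b.c.0 has moves --c--▸ s1
  s1 = b.c.0 has moves --b--▸ s2
  s2 = c.0 has moves --c--▸ s3
  s3 = 0 has moves (no moves)
LTS(Q): 4 reachable states
  t0 = a.b.c.0 has moves --a--▸ t1
  t1 = b.c.0 has moves --b--▸ t2
  t2 = c.0 has moves --c--▸ t3
  t3 = 0 has moves (no moves)
Executing c from P (initial set {s0}):
  after c @ step 1: {s1}
  ✓ P
Executing c from Q (initial set {t0}):
  after c @ step 1: ∅  — Q cannot continue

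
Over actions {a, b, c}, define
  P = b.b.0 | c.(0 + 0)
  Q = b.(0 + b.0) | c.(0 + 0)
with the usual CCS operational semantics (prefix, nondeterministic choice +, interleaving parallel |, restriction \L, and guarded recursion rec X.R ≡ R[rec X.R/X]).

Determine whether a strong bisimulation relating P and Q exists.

LTS(P): 6 reachable states
  s0 = b.b.0 | c.(0 + 0) ⊢ --b--▸ s1, --c--▸ s2
  s1 = b.0 | c.(0 + 0) ⊢ --b--▸ s3, --c--▸ s4
  s2 = b.b.0 | (0 + 0) ⊢ --b--▸ s4
  s3 = 0 | c.(0 + 0) ⊢ --c--▸ s5
  s4 = b.0 | (0 + 0) ⊢ --b--▸ s5
  s5 = 0 | (0 + 0) ⊢ ·
LTS(Q): 6 reachable states
  t0 = b.(0 + b.0) | c.(0 + 0) ⊢ --b--▸ t1, --c--▸ t2
  t1 = (0 + b.0) | c.(0 + 0) ⊢ --b--▸ t3, --c--▸ t4
  t2 = b.(0 + b.0) | (0 + 0) ⊢ --b--▸ t4
  t3 = 0 | c.(0 + 0) ⊢ --c--▸ t5
  t4 = (0 + b.0) | (0 + 0) ⊢ --b--▸ t5
  t5 = 0 | (0 + 0) ⊢ ·
Partition-refinement fixed point:
  B0 = {s0, t0}
  B1 = {s2, t2}
  B2 = {s4, t4}
  B3 = {s5, t5}
  B4 = {s1, t1}
  B5 = {s3, t3}
s0 ∈ B0, t0 ∈ B0 → same block

P ~ Q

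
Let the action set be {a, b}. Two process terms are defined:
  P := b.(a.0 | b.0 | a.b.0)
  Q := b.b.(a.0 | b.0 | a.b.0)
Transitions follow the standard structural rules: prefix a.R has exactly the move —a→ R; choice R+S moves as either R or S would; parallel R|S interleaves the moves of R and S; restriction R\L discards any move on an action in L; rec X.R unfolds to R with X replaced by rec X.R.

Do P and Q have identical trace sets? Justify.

P's transition system — 13 states:
  s0 = b.(a.0 | b.0 | a.b.0) has moves -b-> s1
  s1 = a.0 | b.0 | a.b.0 has moves -a-> s2, -a-> s3, -b-> s4
  s2 = 0 | b.0 | a.b.0 has moves -a-> s5, -b-> s6
  s3 = a.0 | b.0 | b.0 has moves -a-> s5, -b-> s7, -b-> s8
  s4 = a.0 | 0 | a.b.0 has moves -a-> s6, -a-> s7
  s5 = 0 | b.0 | b.0 has moves -b-> s10, -b-> s9
  s6 = 0 | 0 | a.b.0 has moves -a-> s9
  s7 = a.0 | 0 | b.0 has moves -a-> s9, -b-> s11
  s8 = a.0 | b.0 | 0 has moves -a-> s10, -b-> s11
  s9 = 0 | 0 | b.0 has moves -b-> s12
  s10 = 0 | b.0 | 0 has moves -b-> s12
  s11 = a.0 | 0 | 0 has moves -a-> s12
  s12 = 0 | 0 | 0 has moves stopped
Q's transition system — 14 states:
  t0 = b.b.(a.0 | b.0 | a.b.0) has moves -b-> t1
  t1 = b.(a.0 | b.0 | a.b.0) has moves -b-> t2
  t2 = a.0 | b.0 | a.b.0 has moves -a-> t3, -a-> t4, -b-> t5
  t3 = 0 | b.0 | a.b.0 has moves -a-> t6, -b-> t7
  t4 = a.0 | b.0 | b.0 has moves -a-> t6, -b-> t8, -b-> t9
  t5 = a.0 | 0 | a.b.0 has moves -a-> t7, -a-> t8
  t6 = 0 | b.0 | b.0 has moves -b-> t10, -b-> t11
  t7 = 0 | 0 | a.b.0 has moves -a-> t10
  t8 = a.0 | 0 | b.0 has moves -a-> t10, -b-> t12
  t9 = a.0 | b.0 | 0 has moves -a-> t11, -b-> t12
  t10 = 0 | 0 | b.0 has moves -b-> t13
  t11 = 0 | b.0 | 0 has moves -b-> t13
  t12 = a.0 | 0 | 0 has moves -a-> t13
  t13 = 0 | 0 | 0 has moves stopped
Run σ = ⟨ba⟩ on P: start {s0}
  step 1 (b): {s1}
  step 2 (a): {s2, s3}
  ✓ P
Run σ = ⟨ba⟩ on Q: start {t0}
  step 1 (b): {t1}
  step 2 (a): ∅ (Q stuck)

traces(P) ≠ traces(Q) — witness ⟨ba⟩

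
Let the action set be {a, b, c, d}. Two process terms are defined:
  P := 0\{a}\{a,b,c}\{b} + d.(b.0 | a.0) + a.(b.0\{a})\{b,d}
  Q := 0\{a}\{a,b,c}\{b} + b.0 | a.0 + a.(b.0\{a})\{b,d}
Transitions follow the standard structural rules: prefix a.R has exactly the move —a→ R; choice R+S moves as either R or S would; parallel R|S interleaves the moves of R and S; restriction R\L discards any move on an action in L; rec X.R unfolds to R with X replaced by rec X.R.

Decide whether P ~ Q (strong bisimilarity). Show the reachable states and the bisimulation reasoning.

Reachable graph of P (6 states):
  p0 = 0\{a}\{a,b,c}\{b} + d.(b.0 | a.0) + a.(b.0\{a})\{b,d} → --a--▸ p1, --d--▸ p2
  p1 = (b.0\{a})\{b,d} → (no moves)
  p2 = b.0 | a.0 → --a--▸ p3, --b--▸ p4
  p3 = b.0 | 0 → --b--▸ p5
  p4 = 0 | a.0 → --a--▸ p5
  p5 = 0 | 0 → (no moves)
Reachable graph of Q (5 states):
  q0 = 0\{a}\{a,b,c}\{b} + b.0 | a.0 + a.(b.0\{a})\{b,d} → --a--▸ q1, --a--▸ q2, --b--▸ q3
  q1 = (b.0\{a})\{b,d} → (no moves)
  q2 = b.0 | 0 → --b--▸ q4
  q3 = 0 | a.0 → --a--▸ q4
  q4 = 0 | 0 → (no moves)
Bisimilarity quotient blocks:
  B0 = {p0}
  B1 = {p1, p5, q1, q4}
  B2 = {p2}
  B3 = {p4, q3}
  B4 = {p3, q2}
  B5 = {q0}
p0 ∈ B0, q0 ∈ B5 → different blocks

not bisimilar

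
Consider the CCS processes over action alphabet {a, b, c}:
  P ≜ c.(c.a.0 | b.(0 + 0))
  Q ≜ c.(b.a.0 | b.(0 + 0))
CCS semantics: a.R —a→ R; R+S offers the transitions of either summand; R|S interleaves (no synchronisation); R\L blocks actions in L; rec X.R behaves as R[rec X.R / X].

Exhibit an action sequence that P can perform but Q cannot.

LTS(P): 7 reachable states
  p0 = c.(c.a.0 | b.(0 + 0)) has moves =c=> p1
  p1 = c.a.0 | b.(0 + 0) has moves =b=> p2, =c=> p3
  p2 = c.a.0 | (0 + 0) has moves =c=> p4
  p3 = a.0 | b.(0 + 0) has moves =a=> p5, =b=> p4
  p4 = a.0 | (0 + 0) has moves =a=> p6
  p5 = 0 | b.(0 + 0) has moves =b=> p6
  p6 = 0 | (0 + 0) has moves stopped
LTS(Q): 7 reachable states
  q0 = c.(b.a.0 | b.(0 + 0)) has moves =c=> q1
  q1 = b.a.0 | b.(0 + 0) has moves =b=> q2, =b=> q3
  q2 = a.0 | b.(0 + 0) has moves =a=> q4, =b=> q5
  q3 = b.a.0 | (0 + 0) has moves =b=> q5
  q4 = 0 | b.(0 + 0) has moves =b=> q6
  q5 = a.0 | (0 + 0) has moves =a=> q6
  q6 = 0 | (0 + 0) has moves stopped
Executing cc from P (initial set {p0}):
  [1] c ⇒ {p1}
  [2] c ⇒ {p3}
  P completes σ.
Executing cc from Q (initial set {q0}):
  [1] c ⇒ {q1}
  [2] c ⇒ ∅  — Q cannot continue

cc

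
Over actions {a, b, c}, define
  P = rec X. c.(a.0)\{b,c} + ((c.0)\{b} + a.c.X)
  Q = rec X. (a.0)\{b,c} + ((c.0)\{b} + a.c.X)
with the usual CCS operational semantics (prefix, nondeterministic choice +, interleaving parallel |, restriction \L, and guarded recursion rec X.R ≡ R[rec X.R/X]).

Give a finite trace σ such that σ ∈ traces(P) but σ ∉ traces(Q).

Reachable graph of P (5 states):
  u0 = rec X. c.(a.0)\{b,c} + ((c.0)\{b} + a.c.X) | =a=> u1, =c=> u2, =c=> u3
  u1 = c.(rec X. c.(a.0)\{b,c} + ((c.0)\{b} + a.c.X)) | =c=> u0
  u2 = (a.0)\{b,c} | =a=> u4
  u3 = 0\{b} | ·
  u4 = 0\{b,c} | ·
Reachable graph of Q (4 states):
  v0 = rec X. (a.0)\{b,c} + ((c.0)\{b} + a.c.X) | =a=> v1, =a=> v2, =c=> v3
  v1 = 0\{b,c} | ·
  v2 = c.(rec X. (a.0)\{b,c} + ((c.0)\{b} + a.c.X)) | =c=> v0
  v3 = 0\{b} | ·
Run σ = ⟨ca⟩ on P: start {u0}
  step 1 (c): {u2, u3}
  step 2 (a): {u4}
  ✓ P
Run σ = ⟨ca⟩ on Q: start {v0}
  step 1 (c): {v3}
  step 2 (a): ∅  — Q cannot continue

ca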